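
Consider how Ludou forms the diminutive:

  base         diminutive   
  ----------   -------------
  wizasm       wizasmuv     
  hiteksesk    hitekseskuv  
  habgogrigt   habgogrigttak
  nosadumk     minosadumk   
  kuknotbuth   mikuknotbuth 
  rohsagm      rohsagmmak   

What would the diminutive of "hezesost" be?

hezesostuv

wizasm and rohsagm both end in -m yet inflect differently (wizasmuv, rohsagmmak), so the final letter is not what conditions the rule; the second-to-last letter is.
"hezesost" has second-to-last letter 's'. The stems whose second-to-last letter is 's' (hiteksesk → hitekseskuv, wizasm → wizasmuv) add -uv.
The other patterns: stems whose second-to-last letter is 'g' double the final consonant and add -ak; stems whose second-to-last letter is 'm' or 't' add the prefix mi-.
So hezesost → hezesostuv.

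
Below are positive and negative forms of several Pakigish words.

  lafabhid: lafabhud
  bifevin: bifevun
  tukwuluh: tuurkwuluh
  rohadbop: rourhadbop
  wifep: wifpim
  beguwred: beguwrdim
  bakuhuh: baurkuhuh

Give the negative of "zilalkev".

lafabhid and beguwred both end in -d yet inflect differently (lafabhud, beguwrdim), so the final letter is not what conditions the rule; the last vowel is.
"zilalkev" has last vowel 'e'. The stems whose last vowel is 'e' (beguwred → beguwrdim, wifep → wifpim) delete the last vowel and add -im.
So zilalkev → zilalkvim.

zilalkvim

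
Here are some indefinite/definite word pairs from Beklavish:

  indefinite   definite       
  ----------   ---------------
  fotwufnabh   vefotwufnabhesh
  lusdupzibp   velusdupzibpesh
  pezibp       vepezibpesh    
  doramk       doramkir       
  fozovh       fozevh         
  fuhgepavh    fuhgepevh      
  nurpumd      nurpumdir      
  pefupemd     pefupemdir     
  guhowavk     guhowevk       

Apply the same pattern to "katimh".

katimhir

fuhgepavh and fotwufnabh both end in -h yet inflect differently (fuhgepevh, vefotwufnabhesh), so the final letter is not what conditions the rule; the second-to-last letter is.
"katimh" has second-to-last letter 'm'. The stems whose second-to-last letter is 'm' (doramk → doramkir, pefupemd → pefupemdir, nurpumd → nurpumdir) add -ir.
So katimh → katimhir.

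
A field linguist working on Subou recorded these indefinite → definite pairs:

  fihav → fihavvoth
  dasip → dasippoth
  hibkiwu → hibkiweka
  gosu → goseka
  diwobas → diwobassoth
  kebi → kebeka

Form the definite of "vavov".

vavovvoth

"vavov" ends in a consonant. The stems ending in a consonant (diwobas → diwobassoth, fihav → fihavvoth, dasip → dasippoth) double the final consonant and add -oth.
The other pattern: stems ending in a vowel drop the final letter and add -eka.
So vavov → vavovvoth.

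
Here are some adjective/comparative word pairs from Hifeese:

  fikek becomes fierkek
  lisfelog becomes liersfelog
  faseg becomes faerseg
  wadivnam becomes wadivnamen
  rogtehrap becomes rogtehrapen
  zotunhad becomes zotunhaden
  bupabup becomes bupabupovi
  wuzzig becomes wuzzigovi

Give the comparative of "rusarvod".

lisfelog and wuzzig both end in -g yet inflect differently (liersfelog, wuzzigovi), so the final letter is not what conditions the rule; the last vowel is.
"rusarvod" has last vowel 'o'. The one such stem in the data (lisfelog → liersfelog) inserts -er- after the first vowel (as do fikek, faseg), so the same rule applies.
The other patterns: stems whose last vowel is 'a' add -en; stems whose last vowel is 'i' or 'u' add -ovi.
So rusarvod → ruersarvod.

ruersarvod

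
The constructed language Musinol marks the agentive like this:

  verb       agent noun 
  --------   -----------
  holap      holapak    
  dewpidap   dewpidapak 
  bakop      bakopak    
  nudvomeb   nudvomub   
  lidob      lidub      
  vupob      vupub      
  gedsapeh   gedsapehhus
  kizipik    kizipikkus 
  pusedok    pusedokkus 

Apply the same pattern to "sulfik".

"sulfik" ends in -k. The stems ending in -k (kizipik → kizipikkus, pusedok → pusedokkus) double the final consonant and add -us.
The other patterns: stems ending in -p add -ak; stems ending in -b change the last vowel to 'u'.
So sulfik → sulfikkus.

sulfikkus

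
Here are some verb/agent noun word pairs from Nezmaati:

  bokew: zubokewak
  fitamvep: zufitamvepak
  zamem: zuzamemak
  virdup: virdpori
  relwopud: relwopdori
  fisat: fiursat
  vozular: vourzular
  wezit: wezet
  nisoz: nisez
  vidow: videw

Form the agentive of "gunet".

fitamvep and virdup both end in -p yet inflect differently (zufitamvepak, virdpori), so the final letter is not what conditions the rule; the last vowel is.
"gunet" has last vowel 'e'. The stems whose last vowel is 'e' (bokew → zubokewak, fitamvep → zufitamvepak, zamem → zuzamemak) add zu- … -ak around the stem.
So gunet → zugunetak.

zugunetak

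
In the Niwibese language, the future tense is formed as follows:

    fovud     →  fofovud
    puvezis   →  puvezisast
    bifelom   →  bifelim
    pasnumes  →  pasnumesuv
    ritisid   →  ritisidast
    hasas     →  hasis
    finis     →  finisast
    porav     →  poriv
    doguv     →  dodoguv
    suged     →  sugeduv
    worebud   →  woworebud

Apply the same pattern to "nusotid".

nusotidast

doguv and porav both end in -v yet inflect differently (dodoguv, poriv), so the final letter is not what conditions the rule; the last vowel is.
"nusotid" has last vowel 'i'. The stems whose last vowel is 'i' (finis → finisast, puvezis → puvezisast, ritisid → ritisidast) add -ast.
So nusotid → nusotidast.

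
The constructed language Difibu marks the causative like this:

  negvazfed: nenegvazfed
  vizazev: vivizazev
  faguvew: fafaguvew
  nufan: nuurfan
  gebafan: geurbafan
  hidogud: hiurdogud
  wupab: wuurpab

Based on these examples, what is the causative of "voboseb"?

vovoboseb

negvazfed and hidogud both end in -d yet inflect differently (nenegvazfed, hiurdogud), so the final letter is not what conditions the rule; the last vowel is.
"voboseb" has last vowel 'e'. The stems whose last vowel is 'e' (negvazfed → nenegvazfed, vizazev → vivizazev, faguvew → fafaguvew) repeat the first consonant+vowel as a prefix.
The other pattern: stems whose last vowel is 'a' or 'u' insert -ur- after the first vowel.
So voboseb → vovoboseb.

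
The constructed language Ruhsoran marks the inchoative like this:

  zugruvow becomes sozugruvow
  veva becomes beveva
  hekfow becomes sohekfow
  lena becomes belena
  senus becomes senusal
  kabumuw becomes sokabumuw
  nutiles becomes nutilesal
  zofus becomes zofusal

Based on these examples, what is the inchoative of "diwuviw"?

sodiwuviw

"diwuviw" ends in -w. The stems ending in -w (hekfow → sohekfow, zugruvow → sozugruvow, kabumuw → sokabumuw) add the prefix so-.
So diwuviw → sodiwuviw.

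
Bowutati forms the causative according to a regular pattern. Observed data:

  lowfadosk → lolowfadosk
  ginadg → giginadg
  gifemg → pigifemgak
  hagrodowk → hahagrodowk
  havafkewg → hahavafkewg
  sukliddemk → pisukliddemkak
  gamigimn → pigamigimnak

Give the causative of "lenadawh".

lelenadawh

sukliddemk and lowfadosk both end in -k yet inflect differently (pisukliddemkak, lolowfadosk), so the final letter is not what conditions the rule; the second-to-last letter is.
"lenadawh" has second-to-last letter 'w'. The stems whose second-to-last letter is 'w' (havafkewg → hahavafkewg, hagrodowk → hahagrodowk) repeat the first consonant+vowel as a prefix.
The other pattern: stems whose second-to-last letter is 'm' add pi- … -ak around the stem.
So lenadawh → lelenadawh.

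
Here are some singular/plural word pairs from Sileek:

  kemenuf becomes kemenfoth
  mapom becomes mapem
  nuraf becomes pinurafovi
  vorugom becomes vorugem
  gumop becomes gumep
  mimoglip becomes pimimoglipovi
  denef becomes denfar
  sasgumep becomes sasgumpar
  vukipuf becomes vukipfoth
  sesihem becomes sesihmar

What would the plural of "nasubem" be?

nasubmar

denef and nuraf both end in -f yet inflect differently (denfar, pinurafovi), so the final letter is not what conditions the rule; the last vowel is.
"nasubem" has last vowel 'e'. The stems whose last vowel is 'e' (sesihem → sesihmar, sasgumep → sasgumpar, denef → denfar) delete the last vowel and add -ar.
So nasubem → nasubmar.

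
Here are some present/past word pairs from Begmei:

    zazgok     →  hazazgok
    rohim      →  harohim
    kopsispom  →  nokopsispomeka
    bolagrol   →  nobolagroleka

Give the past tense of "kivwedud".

rohim and kopsispom both end in -m yet inflect differently (harohim, nokopsispomeka), so the final letter is not what conditions the rule; the number of vowels is.
"kivwedud" has 3 vowels. The stems with 3 vowels (bolagrol → nobolagroleka, kopsispom → nokopsispomeka) add no- … -eka around the stem.
So kivwedud → nokivwedudeka.

nokivwedudeka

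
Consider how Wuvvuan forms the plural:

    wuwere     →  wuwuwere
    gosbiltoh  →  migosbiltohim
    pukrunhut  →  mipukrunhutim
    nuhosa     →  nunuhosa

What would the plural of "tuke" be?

wuwere and gosbiltoh both have 3 vowels yet inflect differently (wuwuwere, migosbiltohim), so the number of vowels is not what conditions the rule; whether the stem ends in a vowel or a consonant is.
"tuke" ends in a vowel. The stems ending in a vowel (wuwere → wuwuwere, nuhosa → nunuhosa) repeat the first consonant+vowel as a prefix.
So tuke → tutuke.

tutuke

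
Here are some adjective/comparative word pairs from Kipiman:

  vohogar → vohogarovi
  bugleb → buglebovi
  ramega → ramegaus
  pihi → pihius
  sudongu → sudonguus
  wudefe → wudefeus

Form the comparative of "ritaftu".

vohogar and ramega both have last vowel 'a' yet inflect differently (vohogarovi, ramegaus), so the last vowel is not what conditions the rule; whether the stem ends in a vowel or a consonant is.
"ritaftu" ends in a vowel. The stems ending in a vowel (ramega → ramegaus, pihi → pihius, sudongu → sudonguus) add -us.
The other pattern: stems ending in a consonant add -ovi.
So ritaftu → ritaftuus.

ritaftuus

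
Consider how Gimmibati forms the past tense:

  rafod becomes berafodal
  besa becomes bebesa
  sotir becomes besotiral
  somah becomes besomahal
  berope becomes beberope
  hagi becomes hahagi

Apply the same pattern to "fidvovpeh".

befidvovpehal

"fidvovpeh" ends in a consonant. The stems ending in a consonant (sotir → besotiral, somah → besomahal, rafod → berafodal) add be- … -al around the stem.
So fidvovpeh → befidvovpehal.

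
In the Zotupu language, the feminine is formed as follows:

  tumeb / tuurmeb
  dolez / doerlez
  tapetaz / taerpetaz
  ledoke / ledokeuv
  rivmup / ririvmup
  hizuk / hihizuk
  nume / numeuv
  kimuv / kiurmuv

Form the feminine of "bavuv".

baurvuv

rivmup and kimuv both have last vowel 'u' yet inflect differently (ririvmup, kiurmuv), so the last vowel is not what conditions the rule; the final letter is.
"bavuv" ends in -v. The one such stem in the data (kimuv → kiurmuv) inserts -ur- after the first vowel (as does tumeb), so the same rule applies.
The other patterns: stems ending in -k or -p repeat the first consonant+vowel as a prefix; stems ending in -z insert -er- after the first vowel; stems ending in -e add -uv.
So bavuv → baurvuv.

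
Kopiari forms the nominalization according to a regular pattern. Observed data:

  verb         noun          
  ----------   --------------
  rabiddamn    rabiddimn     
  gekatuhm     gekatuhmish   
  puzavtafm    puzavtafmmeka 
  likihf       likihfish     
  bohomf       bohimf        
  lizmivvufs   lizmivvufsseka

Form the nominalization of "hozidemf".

hozidimf

"hozidemf" has second-to-last letter 'm'. The stems whose second-to-last letter is 'm' (rabiddamn → rabiddimn, bohomf → bohimf) change the last vowel to 'i'.
The other patterns: stems whose second-to-last letter is 'f' double the final consonant and add -eka; stems whose second-to-last letter is 'h' add -ish.
So hozidemf → hozidimf.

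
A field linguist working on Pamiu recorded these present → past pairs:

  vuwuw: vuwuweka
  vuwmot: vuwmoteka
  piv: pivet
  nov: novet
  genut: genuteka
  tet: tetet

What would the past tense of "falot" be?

faloteka

tet and vuwmot both end in -t yet inflect differently (tetet, vuwmoteka), so the final letter is not what conditions the rule; the number of vowels is.
"falot" has 2 vowels. The stems with 2 vowels (vuwmot → vuwmoteka, vuwuw → vuwuweka, genut → genuteka) add -eka.
The other pattern: stems with 1 vowel add -et.
So falot → faloteka.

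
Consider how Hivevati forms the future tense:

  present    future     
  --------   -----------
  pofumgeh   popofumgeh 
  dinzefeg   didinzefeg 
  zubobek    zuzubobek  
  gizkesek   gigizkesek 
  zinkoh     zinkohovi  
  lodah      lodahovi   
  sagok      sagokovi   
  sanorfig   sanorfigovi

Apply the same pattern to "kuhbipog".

kuhbipogovi

pofumgeh and zinkoh both end in -h yet inflect differently (popofumgeh, zinkohovi), so the final letter is not what conditions the rule; the last vowel is.
"kuhbipog" has last vowel 'o'. The stems whose last vowel is 'o' (zinkoh → zinkohovi, sagok → sagokovi) add -ovi.
So kuhbipog → kuhbipogovi.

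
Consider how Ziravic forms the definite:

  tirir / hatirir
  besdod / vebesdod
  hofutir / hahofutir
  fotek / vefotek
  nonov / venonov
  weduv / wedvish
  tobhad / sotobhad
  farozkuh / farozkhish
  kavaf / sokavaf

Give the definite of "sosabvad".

sososabvad

besdod and tobhad both end in -d yet inflect differently (vebesdod, sotobhad), so the final letter is not what conditions the rule; the last vowel is.
"sosabvad" has last vowel 'a'. The stems whose last vowel is 'a' (kavaf → sokavaf, tobhad → sotobhad) add the prefix so-.
The other patterns: stems whose last vowel is 'e' or 'o' add the prefix ve-; stems whose last vowel is 'i' add the prefix ha-; stems whose last vowel is 'u' delete the last vowel and add -ish.
So sosabvad → sososabvad.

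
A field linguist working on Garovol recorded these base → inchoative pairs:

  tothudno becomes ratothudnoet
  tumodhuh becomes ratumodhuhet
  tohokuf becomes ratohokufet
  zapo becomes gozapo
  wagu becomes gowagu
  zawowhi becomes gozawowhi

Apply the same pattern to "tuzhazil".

ratuzhazilet

tothudno and zapo both end in -o yet inflect differently (ratothudnoet, gozapo), so the final letter is not what conditions the rule; the first letter is.
"tuzhazil" begins with t-. The stems beginning with t- (tothudno → ratothudnoet, tumodhuh → ratumodhuhet, tohokuf → ratohokufet) add ra- … -et around the stem.
So tuzhazil → ratuzhazilet.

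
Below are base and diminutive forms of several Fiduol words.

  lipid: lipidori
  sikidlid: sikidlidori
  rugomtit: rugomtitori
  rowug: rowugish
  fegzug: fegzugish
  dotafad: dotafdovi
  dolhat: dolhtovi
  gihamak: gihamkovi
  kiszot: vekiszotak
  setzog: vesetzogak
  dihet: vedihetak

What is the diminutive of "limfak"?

lipid and dotafad both end in -d yet inflect differently (lipidori, dotafdovi), so the final letter is not what conditions the rule; the last vowel is.
"limfak" has last vowel 'a'. The stems whose last vowel is 'a' (dotafad → dotafdovi, dolhat → dolhtovi, gihamak → gihamkovi) delete the last vowel and add -ovi.
The other patterns: stems whose last vowel is 'i' add -ori; stems whose last vowel is 'u' add -ish; stems whose last vowel is 'e' or 'o' add ve- … -ak around the stem.
So limfak → limfkovi.

limfkovi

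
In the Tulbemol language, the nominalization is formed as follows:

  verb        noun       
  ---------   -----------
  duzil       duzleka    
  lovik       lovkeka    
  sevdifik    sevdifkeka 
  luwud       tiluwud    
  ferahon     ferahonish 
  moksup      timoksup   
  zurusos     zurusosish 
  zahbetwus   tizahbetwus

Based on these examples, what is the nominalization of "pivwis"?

"pivwis" has last vowel 'i'. The stems whose last vowel is 'i' (sevdifik → sevdifkeka, lovik → lovkeka, duzil → duzleka) delete the last vowel and add -eka.
So pivwis → pivwseka.

pivwseka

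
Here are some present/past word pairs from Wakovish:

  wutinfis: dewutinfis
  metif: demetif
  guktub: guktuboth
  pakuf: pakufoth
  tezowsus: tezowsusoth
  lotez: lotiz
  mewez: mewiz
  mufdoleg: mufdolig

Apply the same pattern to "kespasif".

"kespasif" has last vowel 'i'. The stems whose last vowel is 'i' (wutinfis → dewutinfis, metif → demetif) add the prefix de-.
The other patterns: stems whose last vowel is 'u' add -oth; stems whose last vowel is 'e' change the last vowel to 'i'.
So kespasif → dekespasif.

dekespasif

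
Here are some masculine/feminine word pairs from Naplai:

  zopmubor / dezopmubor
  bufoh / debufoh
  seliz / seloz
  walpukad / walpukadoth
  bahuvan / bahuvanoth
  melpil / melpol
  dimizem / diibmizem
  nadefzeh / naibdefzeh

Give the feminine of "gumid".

"gumid" has last vowel 'i'. The stems whose last vowel is 'i' (melpil → melpol, seliz → seloz) change the last vowel to 'o'.
The other patterns: stems whose last vowel is 'o' add the prefix de-; stems whose last vowel is 'a' add -oth; stems whose last vowel is 'e' insert -ib- after the first vowel.
So gumid → gumod.

gumod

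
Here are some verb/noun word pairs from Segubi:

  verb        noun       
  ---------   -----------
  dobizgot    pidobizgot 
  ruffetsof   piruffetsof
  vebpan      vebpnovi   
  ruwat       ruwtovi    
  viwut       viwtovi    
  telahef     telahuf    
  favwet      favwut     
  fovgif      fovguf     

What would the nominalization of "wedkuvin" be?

dobizgot and ruwat both end in -t yet inflect differently (pidobizgot, ruwtovi), so the final letter is not what conditions the rule; the last vowel is.
"wedkuvin" has last vowel 'i'. The one such stem in the data (fovgif → fovguf) changes the last vowel to 'u' (as do telahef, favwet), so the same rule applies.
So wedkuvin → wedkuvun.

wedkuvun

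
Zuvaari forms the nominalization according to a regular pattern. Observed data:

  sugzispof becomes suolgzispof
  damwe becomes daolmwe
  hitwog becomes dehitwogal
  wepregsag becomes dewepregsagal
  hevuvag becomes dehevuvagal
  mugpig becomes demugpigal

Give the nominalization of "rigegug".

derigegugal

sugzispof and hitwog both have last vowel 'o' yet inflect differently (suolgzispof, dehitwogal), so the last vowel is not what conditions the rule; the final letter is.
"rigegug" ends in -g. The stems ending in -g (hitwog → dehitwogal, wepregsag → dewepregsagal, hevuvag → dehevuvagal) add de- … -al around the stem.
The other pattern: stems ending in -e or -f insert -ol- after the first vowel.
So rigegug → derigegugal.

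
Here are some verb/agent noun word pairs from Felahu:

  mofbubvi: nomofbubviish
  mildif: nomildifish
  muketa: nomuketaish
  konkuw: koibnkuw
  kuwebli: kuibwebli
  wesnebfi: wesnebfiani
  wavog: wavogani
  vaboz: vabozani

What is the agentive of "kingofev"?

kiibngofev

"kingofev" begins with k-. The stems beginning with k- (konkuw → koibnkuw, kuwebli → kuibwebli) insert -ib- after the first vowel.
So kingofev → kiibngofev.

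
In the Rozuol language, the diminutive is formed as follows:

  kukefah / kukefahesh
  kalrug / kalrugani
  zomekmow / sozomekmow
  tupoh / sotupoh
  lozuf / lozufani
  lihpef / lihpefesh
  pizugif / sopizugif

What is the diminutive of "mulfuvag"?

mulfuvagesh

"mulfuvag" has last vowel 'a'. The one such stem in the data (kukefah → kukefahesh) adds -esh, so the same rule applies.
The other patterns: stems whose last vowel is 'u' add -ani; stems whose last vowel is 'i' or 'o' add the prefix so-.
So mulfuvag → mulfuvagesh.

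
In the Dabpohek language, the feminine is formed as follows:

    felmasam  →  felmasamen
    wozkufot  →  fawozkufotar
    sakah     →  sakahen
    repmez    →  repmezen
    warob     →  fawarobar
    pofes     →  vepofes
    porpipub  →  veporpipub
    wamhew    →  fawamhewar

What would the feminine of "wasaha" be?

fawasahaar

porpipub and warob both end in -b yet inflect differently (veporpipub, fawarobar), so the final letter is not what conditions the rule; the first letter is.
"wasaha" begins with w-. The stems beginning with w- (wamhew → fawamhewar, warob → fawarobar, wozkufot → fawozkufotar) add fa- … -ar around the stem.
The other patterns: stems beginning with p- add the prefix ve-; stems beginning with f-, r- or s- add -en.
So wasaha → fawasahaar.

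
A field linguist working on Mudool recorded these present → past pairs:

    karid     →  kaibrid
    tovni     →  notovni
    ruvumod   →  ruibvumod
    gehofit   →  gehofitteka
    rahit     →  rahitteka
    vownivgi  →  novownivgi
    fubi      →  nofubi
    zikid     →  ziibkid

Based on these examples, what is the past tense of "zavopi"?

nozavopi

rahit and fubi both have last vowel 'i' yet inflect differently (rahitteka, nofubi), so the last vowel is not what conditions the rule; the final letter is.
"zavopi" ends in -i. The stems ending in -i (fubi → nofubi, tovni → notovni, vownivgi → novownivgi) add the prefix no-.
The other patterns: stems ending in -t double the final consonant and add -eka; stems ending in -d insert -ib- after the first vowel.
So zavopi → nozavopi.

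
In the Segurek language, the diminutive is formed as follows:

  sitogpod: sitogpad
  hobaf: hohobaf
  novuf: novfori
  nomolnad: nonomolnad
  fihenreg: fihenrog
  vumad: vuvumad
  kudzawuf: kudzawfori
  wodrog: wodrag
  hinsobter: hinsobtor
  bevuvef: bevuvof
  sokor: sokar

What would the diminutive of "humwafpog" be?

novuf and bevuvef both end in -f yet inflect differently (novfori, bevuvof), so the final letter is not what conditions the rule; the last vowel is.
"humwafpog" has last vowel 'o'. The stems whose last vowel is 'o' (wodrog → wodrag, sokor → sokar, sitogpod → sitogpad) change the last vowel to 'a'.
The other patterns: stems whose last vowel is 'u' delete the last vowel and add -ori; stems whose last vowel is 'e' change the last vowel to 'o'; stems whose last vowel is 'a' repeat the first consonant+vowel as a prefix.
So humwafpog → humwafpag.

humwafpag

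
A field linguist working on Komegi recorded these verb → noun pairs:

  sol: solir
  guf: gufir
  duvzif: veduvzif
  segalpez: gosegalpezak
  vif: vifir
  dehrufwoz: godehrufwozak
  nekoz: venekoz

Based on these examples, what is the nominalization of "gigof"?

vif and duvzif both end in -f yet inflect differently (vifir, veduvzif), so the final letter is not what conditions the rule; the number of vowels is.
"gigof" has 2 vowels. The stems with 2 vowels (duvzif → veduvzif, nekoz → venekoz) add the prefix ve-.
So gigof → vegigof.

vegigof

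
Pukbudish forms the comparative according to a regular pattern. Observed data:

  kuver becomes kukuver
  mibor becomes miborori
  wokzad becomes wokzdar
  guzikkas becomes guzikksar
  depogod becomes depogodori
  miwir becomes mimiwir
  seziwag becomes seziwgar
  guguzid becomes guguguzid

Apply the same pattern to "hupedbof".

guguzid and wokzad both end in -d yet inflect differently (guguguzid, wokzdar), so the final letter is not what conditions the rule; the last vowel is.
"hupedbof" has last vowel 'o'. The stems whose last vowel is 'o' (mibor → miborori, depogod → depogodori) add -ori.
The other patterns: stems whose last vowel is 'e' or 'i' repeat the first consonant+vowel as a prefix; stems whose last vowel is 'a' delete the last vowel and add -ar.
So hupedbof → hupedbofori.

hupedbofori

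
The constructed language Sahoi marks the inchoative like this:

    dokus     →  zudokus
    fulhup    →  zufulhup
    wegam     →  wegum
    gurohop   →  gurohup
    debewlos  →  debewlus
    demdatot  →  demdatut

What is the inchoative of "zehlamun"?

zuzehlamun

"zehlamun" has last vowel 'u'. The stems whose last vowel is 'u' (dokus → zudokus, fulhup → zufulhup) add the prefix zu-.
The other pattern: stems whose last vowel is 'a' or 'o' change the last vowel to 'u'.
So zehlamun → zuzehlamun.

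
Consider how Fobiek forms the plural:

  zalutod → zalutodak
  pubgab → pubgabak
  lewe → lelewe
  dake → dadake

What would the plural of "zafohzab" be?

zafohzabak

pubgab and lewe both have 2 vowels yet inflect differently (pubgabak, lelewe), so the number of vowels is not what conditions the rule; whether the stem ends in a vowel or a consonant is.
"zafohzab" ends in a consonant. The stems ending in a consonant (zalutod → zalutodak, pubgab → pubgabak) add -ak.
The other pattern: stems ending in a vowel repeat the first consonant+vowel as a prefix.
So zafohzab → zafohzabak.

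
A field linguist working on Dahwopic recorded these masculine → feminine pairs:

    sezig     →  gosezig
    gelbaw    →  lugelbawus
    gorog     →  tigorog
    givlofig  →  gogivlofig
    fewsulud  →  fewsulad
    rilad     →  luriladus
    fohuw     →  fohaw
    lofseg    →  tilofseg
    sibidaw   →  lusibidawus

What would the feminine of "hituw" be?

fohuw and gelbaw both end in -w yet inflect differently (fohaw, lugelbawus), so the final letter is not what conditions the rule; the last vowel is.
"hituw" has last vowel 'u'. The stems whose last vowel is 'u' (fewsulud → fewsulad, fohuw → fohaw) change the last vowel to 'a'.
So hituw → hitaw.

hitaw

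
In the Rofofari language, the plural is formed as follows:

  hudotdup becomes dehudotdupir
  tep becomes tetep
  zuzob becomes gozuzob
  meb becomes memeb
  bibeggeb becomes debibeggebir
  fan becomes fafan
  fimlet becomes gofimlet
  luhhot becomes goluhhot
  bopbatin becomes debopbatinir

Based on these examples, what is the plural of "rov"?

rorov

meb and zuzob both end in -b yet inflect differently (memeb, gozuzob), so the final letter is not what conditions the rule; the number of vowels is.
"rov" has 1 vowel. The stems with 1 vowel (tep → tetep, fan → fafan, meb → memeb) repeat the first consonant+vowel as a prefix.
The other patterns: stems with 2 vowels add the prefix go-; stems with 3 vowels add de- … -ir around the stem.
So rov → rorov.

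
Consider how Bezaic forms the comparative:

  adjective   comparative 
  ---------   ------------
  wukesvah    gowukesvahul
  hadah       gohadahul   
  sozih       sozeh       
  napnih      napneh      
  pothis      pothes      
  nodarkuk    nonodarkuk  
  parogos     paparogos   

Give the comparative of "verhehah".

"verhehah" has last vowel 'a'. The stems whose last vowel is 'a' (wukesvah → gowukesvahul, hadah → gohadahul) add go- … -ul around the stem.
So verhehah → goverhehahul.

goverhehahul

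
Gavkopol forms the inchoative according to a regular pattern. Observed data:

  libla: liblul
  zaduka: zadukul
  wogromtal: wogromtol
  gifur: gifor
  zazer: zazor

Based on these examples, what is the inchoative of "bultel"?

"bultel" ends in -l. The one such stem in the data (wogromtal → wogromtol) changes the last vowel to 'o' (as do gifur, zazer), so the same rule applies.
So bultel → bultol.

bultol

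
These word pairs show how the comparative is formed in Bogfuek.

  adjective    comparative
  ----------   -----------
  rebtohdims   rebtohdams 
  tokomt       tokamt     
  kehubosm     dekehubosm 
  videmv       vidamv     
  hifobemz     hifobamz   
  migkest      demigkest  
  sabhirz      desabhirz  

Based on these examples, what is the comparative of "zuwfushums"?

zuwfushams

tokomt and migkest both end in -t yet inflect differently (tokamt, demigkest), so the final letter is not what conditions the rule; the second-to-last letter is.
"zuwfushums" has second-to-last letter 'm'. The stems whose second-to-last letter is 'm' (videmv → vidamv, tokomt → tokamt, rebtohdims → rebtohdams) change the last vowel to 'a'.
The other pattern: stems whose second-to-last letter is 'r' or 's' add the prefix de-.
So zuwfushums → zuwfushams.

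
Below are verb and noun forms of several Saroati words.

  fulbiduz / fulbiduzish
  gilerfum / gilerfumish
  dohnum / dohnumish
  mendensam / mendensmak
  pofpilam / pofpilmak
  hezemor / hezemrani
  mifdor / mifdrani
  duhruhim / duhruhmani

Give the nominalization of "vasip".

gilerfum and mendensam both end in -m yet inflect differently (gilerfumish, mendensmak), so the final letter is not what conditions the rule; the last vowel is.
"vasip" has last vowel 'i'. The one such stem in the data (duhruhim → duhruhmani) deletes the last vowel and adds -ani (as do hezemor, mifdor), so the same rule applies.
So vasip → vaspani.

vaspani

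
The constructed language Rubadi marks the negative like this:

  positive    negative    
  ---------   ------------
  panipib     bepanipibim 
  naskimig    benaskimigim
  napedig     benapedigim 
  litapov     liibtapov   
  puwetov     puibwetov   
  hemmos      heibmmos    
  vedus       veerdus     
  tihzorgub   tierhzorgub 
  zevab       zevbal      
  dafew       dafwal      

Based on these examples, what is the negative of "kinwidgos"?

kiibnwidgos

"kinwidgos" has last vowel 'o'. The stems whose last vowel is 'o' (litapov → liibtapov, puwetov → puibwetov, hemmos → heibmmos) insert -ib- after the first vowel.
The other patterns: stems whose last vowel is 'i' add be- … -im around the stem; stems whose last vowel is 'u' insert -er- after the first vowel; stems whose last vowel is 'a' or 'e' delete the last vowel and add -al.
So kinwidgos → kiibnwidgos.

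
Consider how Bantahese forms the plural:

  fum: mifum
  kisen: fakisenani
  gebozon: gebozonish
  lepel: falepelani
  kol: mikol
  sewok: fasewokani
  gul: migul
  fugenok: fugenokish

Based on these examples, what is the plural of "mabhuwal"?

mabhuwalish

"mabhuwal" has 3 vowels. The stems with 3 vowels (gebozon → gebozonish, fugenok → fugenokish) add -ish.
The other patterns: stems with 1 vowel add the prefix mi-; stems with 2 vowels add fa- … -ani around the stem.
So mabhuwal → mabhuwalish.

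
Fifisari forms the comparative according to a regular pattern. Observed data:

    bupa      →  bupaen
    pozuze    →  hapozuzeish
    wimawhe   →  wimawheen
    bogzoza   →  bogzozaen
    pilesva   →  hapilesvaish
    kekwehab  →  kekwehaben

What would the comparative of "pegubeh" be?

hapegubehish

pilesva and bogzoza both end in -a yet inflect differently (hapilesvaish, bogzozaen), so the final letter is not what conditions the rule; the first letter is.
"pegubeh" begins with p-. The stems beginning with p- (pozuze → hapozuzeish, pilesva → hapilesvaish) add ha- … -ish around the stem.
So pegubeh → hapegubehish.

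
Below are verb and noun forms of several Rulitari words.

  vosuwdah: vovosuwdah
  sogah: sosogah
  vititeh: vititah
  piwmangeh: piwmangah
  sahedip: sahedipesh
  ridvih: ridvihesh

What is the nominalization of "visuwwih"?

vosuwdah and vititeh both end in -h yet inflect differently (vovosuwdah, vititah), so the final letter is not what conditions the rule; the last vowel is.
"visuwwih" has last vowel 'i'. The stems whose last vowel is 'i' (sahedip → sahedipesh, ridvih → ridvihesh) add -esh.
So visuwwih → visuwwihesh.

visuwwihesh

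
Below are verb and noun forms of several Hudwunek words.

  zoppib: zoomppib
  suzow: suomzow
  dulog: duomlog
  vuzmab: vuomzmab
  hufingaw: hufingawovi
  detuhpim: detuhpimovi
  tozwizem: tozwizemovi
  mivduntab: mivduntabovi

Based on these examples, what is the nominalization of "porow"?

"porow" has 2 vowels. The stems with 2 vowels (zoppib → zoomppib, suzow → suomzow, dulog → duomlog) insert -om- after the first vowel.
So porow → poomrow.

poomrow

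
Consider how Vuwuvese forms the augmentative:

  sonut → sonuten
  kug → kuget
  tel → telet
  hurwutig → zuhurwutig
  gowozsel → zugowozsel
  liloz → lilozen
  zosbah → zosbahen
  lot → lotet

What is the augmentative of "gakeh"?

lot and sonut both end in -t yet inflect differently (lotet, sonuten), so the final letter is not what conditions the rule; the number of vowels is.
"gakeh" has 2 vowels. The stems with 2 vowels (sonut → sonuten, liloz → lilozen, zosbah → zosbahen) add -en.
The other patterns: stems with 1 vowel add -et; stems with 3 vowels add the prefix zu-.
So gakeh → gakehen.

gakehen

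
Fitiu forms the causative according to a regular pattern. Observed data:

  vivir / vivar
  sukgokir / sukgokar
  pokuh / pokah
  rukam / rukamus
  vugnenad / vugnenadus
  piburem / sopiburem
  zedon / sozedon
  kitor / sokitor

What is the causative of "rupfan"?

rupfanus

rukam and piburem both end in -m yet inflect differently (rukamus, sopiburem), so the final letter is not what conditions the rule; the last vowel is.
"rupfan" has last vowel 'a'. The stems whose last vowel is 'a' (rukam → rukamus, vugnenad → vugnenadus) add -us.
So rupfan → rupfanus.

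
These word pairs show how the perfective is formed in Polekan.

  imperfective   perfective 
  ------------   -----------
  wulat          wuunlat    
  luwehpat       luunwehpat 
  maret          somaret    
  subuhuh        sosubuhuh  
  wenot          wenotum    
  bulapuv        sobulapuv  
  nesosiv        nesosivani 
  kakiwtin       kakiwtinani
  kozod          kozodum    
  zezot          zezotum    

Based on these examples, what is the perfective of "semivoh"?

luwehpat and wenot both end in -t yet inflect differently (luunwehpat, wenotum), so the final letter is not what conditions the rule; the last vowel is.
"semivoh" has last vowel 'o'. The stems whose last vowel is 'o' (wenot → wenotum, kozod → kozodum, zezot → zezotum) add -um.
So semivoh → semivohum.

semivohum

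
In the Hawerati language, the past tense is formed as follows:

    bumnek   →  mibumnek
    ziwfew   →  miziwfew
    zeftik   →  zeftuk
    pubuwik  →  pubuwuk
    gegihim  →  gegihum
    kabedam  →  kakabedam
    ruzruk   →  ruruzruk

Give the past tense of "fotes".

bumnek and zeftik both end in -k yet inflect differently (mibumnek, zeftuk), so the final letter is not what conditions the rule; the last vowel is.
"fotes" has last vowel 'e'. The stems whose last vowel is 'e' (bumnek → mibumnek, ziwfew → miziwfew) add the prefix mi-.
So fotes → mifotes.

mifotes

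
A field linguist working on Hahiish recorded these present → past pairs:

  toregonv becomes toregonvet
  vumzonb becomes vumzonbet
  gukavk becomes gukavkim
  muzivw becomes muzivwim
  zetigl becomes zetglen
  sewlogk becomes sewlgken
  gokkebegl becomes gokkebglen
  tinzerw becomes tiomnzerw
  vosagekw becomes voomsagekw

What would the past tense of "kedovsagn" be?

gukavk and sewlogk both end in -k yet inflect differently (gukavkim, sewlgken), so the final letter is not what conditions the rule; the second-to-last letter is.
"kedovsagn" has second-to-last letter 'g'. The stems whose second-to-last letter is 'g' (zetigl → zetglen, sewlogk → sewlgken, gokkebegl → gokkebglen) delete the last vowel and add -en.
The other patterns: stems whose second-to-last letter is 'n' add -et; stems whose second-to-last letter is 'v' add -im; stems whose second-to-last letter is 'k' or 'r' insert -om- after the first vowel.
So kedovsagn → kedovsgnen.

kedovsgnen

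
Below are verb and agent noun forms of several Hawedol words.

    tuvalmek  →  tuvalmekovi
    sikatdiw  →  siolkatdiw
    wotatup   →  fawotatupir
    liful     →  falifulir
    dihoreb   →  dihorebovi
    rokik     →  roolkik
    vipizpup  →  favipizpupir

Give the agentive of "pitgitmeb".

"pitgitmeb" has last vowel 'e'. The stems whose last vowel is 'e' (tuvalmek → tuvalmekovi, dihoreb → dihorebovi) add -ovi.
The other patterns: stems whose last vowel is 'u' add fa- … -ir around the stem; stems whose last vowel is 'i' insert -ol- after the first vowel.
So pitgitmeb → pitgitmebovi.

pitgitmebovi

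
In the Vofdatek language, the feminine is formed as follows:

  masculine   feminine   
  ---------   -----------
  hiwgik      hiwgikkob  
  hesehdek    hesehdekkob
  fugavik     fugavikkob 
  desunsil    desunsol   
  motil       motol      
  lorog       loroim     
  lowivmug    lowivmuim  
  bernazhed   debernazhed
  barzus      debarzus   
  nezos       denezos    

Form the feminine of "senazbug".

senazbuim

"senazbug" ends in -g. The stems ending in -g (lorog → loroim, lowivmug → lowivmuim) drop the final letter and add -im.
The other patterns: stems ending in -k double the final consonant and add -ob; stems ending in -l change the last vowel to 'o'; stems ending in -d or -s add the prefix de-.
So senazbug → senazbuim.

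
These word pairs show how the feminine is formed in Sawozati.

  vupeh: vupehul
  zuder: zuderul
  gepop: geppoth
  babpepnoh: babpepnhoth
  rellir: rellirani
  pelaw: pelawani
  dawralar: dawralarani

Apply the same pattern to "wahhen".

"wahhen" has last vowel 'e'. The stems whose last vowel is 'e' (vupeh → vupehul, zuder → zuderul) add -ul.
The other patterns: stems whose last vowel is 'o' delete the last vowel and add -oth; stems whose last vowel is 'a' or 'i' add -ani.
So wahhen → wahhenul.

wahhenul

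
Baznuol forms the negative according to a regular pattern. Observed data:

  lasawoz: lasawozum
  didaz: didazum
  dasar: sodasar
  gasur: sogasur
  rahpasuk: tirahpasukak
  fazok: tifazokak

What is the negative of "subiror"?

sosubiror

"subiror" ends in -r. The stems ending in -r (dasar → sodasar, gasur → sogasur) add the prefix so-.
The other patterns: stems ending in -z add -um; stems ending in -k add ti- … -ak around the stem.
So subiror → sosubiror.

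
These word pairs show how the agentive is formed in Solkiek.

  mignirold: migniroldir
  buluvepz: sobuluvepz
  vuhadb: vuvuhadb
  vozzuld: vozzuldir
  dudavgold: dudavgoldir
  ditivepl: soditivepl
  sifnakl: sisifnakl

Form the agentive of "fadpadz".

ditivepl and sifnakl both end in -l yet inflect differently (soditivepl, sisifnakl), so the final letter is not what conditions the rule; the second-to-last letter is.
"fadpadz" has second-to-last letter 'd'. The one such stem in the data (vuhadb → vuvuhadb) repeats the first consonant+vowel as a prefix (as does sifnakl), so the same rule applies.
So fadpadz → fafadpadz.

fafadpadz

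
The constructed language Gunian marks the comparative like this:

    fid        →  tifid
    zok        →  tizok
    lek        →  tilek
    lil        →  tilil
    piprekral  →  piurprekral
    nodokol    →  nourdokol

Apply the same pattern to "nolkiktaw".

nourlkiktaw

lil and piprekral both end in -l yet inflect differently (tilil, piurprekral), so the final letter is not what conditions the rule; the number of vowels is.
"nolkiktaw" has 3 vowels. The stems with 3 vowels (piprekral → piurprekral, nodokol → nourdokol) insert -ur- after the first vowel.
So nolkiktaw → nourlkiktaw.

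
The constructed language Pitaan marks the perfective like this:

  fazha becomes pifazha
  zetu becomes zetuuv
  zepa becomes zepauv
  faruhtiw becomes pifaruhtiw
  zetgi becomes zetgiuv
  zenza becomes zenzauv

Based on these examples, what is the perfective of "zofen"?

zofenuv

zepa and fazha both end in -a yet inflect differently (zepauv, pifazha), so the final letter is not what conditions the rule; the first letter is.
"zofen" begins with z-. The stems beginning with z- (zetgi → zetgiuv, zepa → zepauv, zetu → zetuuv) add -uv.
The other pattern: stems beginning with f- add the prefix pi-.
So zofen → zofenuv.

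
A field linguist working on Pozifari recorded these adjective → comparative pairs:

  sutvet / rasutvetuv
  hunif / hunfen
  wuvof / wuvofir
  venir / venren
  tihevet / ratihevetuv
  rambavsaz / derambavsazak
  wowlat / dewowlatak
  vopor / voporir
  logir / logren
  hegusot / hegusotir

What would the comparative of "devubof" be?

tihevet and hegusot both end in -t yet inflect differently (ratihevetuv, hegusotir), so the final letter is not what conditions the rule; the last vowel is.
"devubof" has last vowel 'o'. The stems whose last vowel is 'o' (wuvof → wuvofir, vopor → voporir, hegusot → hegusotir) add -ir.
The other patterns: stems whose last vowel is 'e' add ra- … -uv around the stem; stems whose last vowel is 'i' delete the last vowel and add -en; stems whose last vowel is 'a' add de- … -ak around the stem.
So devubof → devubofir.

devubofir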